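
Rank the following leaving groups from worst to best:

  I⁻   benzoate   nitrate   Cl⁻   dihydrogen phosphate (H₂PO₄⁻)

benzoate < dihydrogen phosphate (H₂PO₄⁻) < nitrate < Cl⁻ < I⁻

I⁻: pKₐ(HI) ≈ -10 — large, highly polarisable; very weak base
Cl⁻: pKₐ(HCl) ≈ -7
nitrate: pKₐ(HNO₃) ≈ -1.3 — resonance-delocalised over three oxygens
dihydrogen phosphate (H₂PO₄⁻): pKₐ(H₃PO₄) ≈ 2.1
benzoate: pKₐ(C₆H₅COOH) ≈ 4.2
Listed from poorest to best leaving group as asked.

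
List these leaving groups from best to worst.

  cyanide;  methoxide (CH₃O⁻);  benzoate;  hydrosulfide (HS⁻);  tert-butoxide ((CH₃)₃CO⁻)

Rank by basicity of the departing species: weakest base leaves most easily.
benzoate: pKₐ(C₆H₅COOH) ≈ 4.2 — aryl carboxylate
hydrosulfide (HS⁻): pKₐ(H₂S) ≈ 7
cyanide: pKₐ(HCN) ≈ 9.2 — sp carbon stabilises the charge somewhat, but still a poor LG
methoxide (CH₃O⁻): pKₐ(CH₃OH) ≈ 15.5 — strong base; alkoxides do not leave unassisted
tert-butoxide ((CH₃)₃CO⁻): pKₐ(t-BuOH) ≈ 18

benzoate > hydrosulfide (HS⁻) > cyanide > methoxide (CH₃O⁻) > tert-butoxide ((CH₃)₃CO⁻)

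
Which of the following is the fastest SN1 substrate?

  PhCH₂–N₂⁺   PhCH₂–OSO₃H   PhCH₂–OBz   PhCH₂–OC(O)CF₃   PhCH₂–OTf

PhCH₂–N₂⁺

The skeletons are identical, so relative rate is governed entirely by leaving-group ability.
Rank by basicity of the departing species: weakest base leaves most easily.
PhCH₂–N₂⁺ loses N₂: no meaningful conjugate acid; N₂ departs as an exceptionally stable neutral molecule
PhCH₂–OTf loses OTf⁻: pKₐ(CF₃SO₃H (triflic acid)) ≈ -14
PhCH₂–OSO₃H loses HSO₄⁻: pKₐ(H₂SO₄) ≈ -3
PhCH₂–OC(O)CF₃ loses CF₃COO⁻: pKₐ(CF₃COOH) ≈ 0.2
PhCH₂–OBz loses PhCOO⁻: pKₐ(C₆H₅COOH) ≈ 4.2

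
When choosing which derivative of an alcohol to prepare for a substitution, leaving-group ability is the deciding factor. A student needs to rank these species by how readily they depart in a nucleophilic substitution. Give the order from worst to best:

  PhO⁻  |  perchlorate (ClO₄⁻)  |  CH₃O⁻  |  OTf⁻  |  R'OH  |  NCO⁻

CH₃O⁻ < PhO⁻ < NCO⁻ < R'OH < perchlorate (ClO₄⁻) < OTf⁻

OTf⁻: pKₐ(CF₃SO₃H (triflic acid)) ≈ -14
perchlorate (ClO₄⁻): pKₐ(HClO₄) ≈ -10 — extremely weak base; rarely used for safety reasons
R'OH: pKₐ(R'OH₂⁺) ≈ -2.4 — neutral; leaves from a protonated ether (an oxonium ion, R–O(H)R'⁺)
NCO⁻: pKₐ(HOCN) ≈ 3.5
PhO⁻: pKₐ(C₆H₅OH (phenol)) ≈ 10 — resonance into the ring helps, but still a poor LG
CH₃O⁻: pKₐ(CH₃OH) ≈ 15.5
Reversing gives the worst-to-best order requested.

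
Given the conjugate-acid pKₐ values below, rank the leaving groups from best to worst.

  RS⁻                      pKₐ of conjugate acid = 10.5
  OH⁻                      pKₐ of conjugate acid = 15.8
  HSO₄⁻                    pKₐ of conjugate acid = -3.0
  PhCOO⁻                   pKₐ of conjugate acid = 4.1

Lower conjugate-acid pKₐ ⇒ weaker base ⇒ better leaving group.
Sorting by the given values: HSO₄⁻ (-3.0), PhCOO⁻ (4.1), RS⁻ (10.5), OH⁻ (15.8).

HSO₄⁻ > PhCOO⁻ > RS⁻ > OH⁻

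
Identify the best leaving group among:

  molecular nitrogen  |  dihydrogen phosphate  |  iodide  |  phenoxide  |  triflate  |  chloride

molecular nitrogen: no meaningful conjugate acid; N₂ departs as an exceptionally stable neutral molecule
triflate: pKₐ(CF₃SO₃H (triflic acid)) ≈ -14
iodide: pKₐ(HI) ≈ -10
chloride: pKₐ(HCl) ≈ -7
dihydrogen phosphate: pKₐ(H₃PO₄) ≈ 2.1
phenoxide: pKₐ(C₆H₅OH (phenol)) ≈ 10

molecular nitrogen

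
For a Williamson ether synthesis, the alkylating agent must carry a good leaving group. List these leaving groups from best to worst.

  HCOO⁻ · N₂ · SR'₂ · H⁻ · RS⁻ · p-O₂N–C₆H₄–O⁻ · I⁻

N₂ > I⁻ > SR'₂ > HCOO⁻ > p-O₂N–C₆H₄–O⁻ > RS⁻ > H⁻

N₂: no meaningful conjugate acid; N₂ departs as an exceptionally stable neutral molecule
I⁻: pKₐ(HI) ≈ -10
SR'₂: pKₐ(R'₂SH⁺) ≈ -7 — neutral; leaves from a sulfonium salt (R–SR'₂⁺)
HCOO⁻: pKₐ(HCOOH) ≈ 3.8 — resonance-stabilised carboxylate
p-O₂N–C₆H₄–O⁻: pKₐ(p-nitrophenol) ≈ 7.2
RS⁻: pKₐ(RSH (a thiol)) ≈ 10.5 — moderately basic; rarely leaves without activation
H⁻: pKₐ(H₂) ≈ 36 — extremely strong base; leaves only in special hydride-transfer contexts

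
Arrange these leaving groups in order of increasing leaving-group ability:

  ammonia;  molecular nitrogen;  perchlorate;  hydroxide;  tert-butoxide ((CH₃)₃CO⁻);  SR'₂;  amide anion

molecular nitrogen: no meaningful conjugate acid; N₂ departs as an exceptionally stable neutral molecule
perchlorate: pKₐ(HClO₄) ≈ -10
SR'₂: pKₐ(R'₂SH⁺) ≈ -7
ammonia: pKₐ(NH₄⁺) ≈ 9.2
hydroxide: pKₐ(H₂O) ≈ 15.7
tert-butoxide ((CH₃)₃CO⁻): pKₐ(t-BuOH) ≈ 18
amide anion: pKₐ(NH₃) ≈ 38
Reversing gives the worst-to-best order requested.

amide anion < tert-butoxide ((CH₃)₃CO⁻) < hydroxide < ammonia < SR'₂ < perchlorate < molecular nitrogen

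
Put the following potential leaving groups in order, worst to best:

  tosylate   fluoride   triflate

fluoride < tosylate < triflate

triflate: pKₐ(CF₃SO₃H (triflic acid)) ≈ -14
tosylate: pKₐ(p-CH₃C₆H₄SO₃H (TsOH)) ≈ -2.8 — resonance-delocalised arenesulfonate
fluoride: pKₐ(HF) ≈ 3.2
The question asks for worst first, so the sequence is read in increasing leaving-group ability.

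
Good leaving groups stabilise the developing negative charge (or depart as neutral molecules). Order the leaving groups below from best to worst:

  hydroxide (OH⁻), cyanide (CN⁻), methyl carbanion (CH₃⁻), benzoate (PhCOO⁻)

A good leaving group is a weak base: the lower the pKₐ of its conjugate acid, the more readily it departs.
benzoate (PhCOO⁻): pKₐ(C₆H₅COOH) ≈ 4.2
cyanide (CN⁻): pKₐ(HCN) ≈ 9.2 — sp carbon stabilises the charge somewhat, but still a poor LG
hydroxide (OH⁻): pKₐ(H₂O) ≈ 15.7 — strong base; essentially never leaves without prior activation
methyl carbanion (CH₃⁻): pKₐ(CH₄) ≈ 48 — unstabilised carbanion; the worst conceivable leaving group

benzoate (PhCOO⁻) > cyanide (CN⁻) > hydroxide (OH⁻) > methyl carbanion (CH₃⁻)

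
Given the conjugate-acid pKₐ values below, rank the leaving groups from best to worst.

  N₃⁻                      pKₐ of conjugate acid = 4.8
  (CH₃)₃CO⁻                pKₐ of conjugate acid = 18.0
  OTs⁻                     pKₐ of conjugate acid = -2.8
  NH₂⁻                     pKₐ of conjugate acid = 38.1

Lower conjugate-acid pKₐ ⇒ weaker base ⇒ better leaving group.
Sorting by the given values: OTs⁻ (-2.8), N₃⁻ (4.8), (CH₃)₃CO⁻ (18.0), NH₂⁻ (38.1).

OTs⁻ > N₃⁻ > (CH₃)₃CO⁻ > NH₂⁻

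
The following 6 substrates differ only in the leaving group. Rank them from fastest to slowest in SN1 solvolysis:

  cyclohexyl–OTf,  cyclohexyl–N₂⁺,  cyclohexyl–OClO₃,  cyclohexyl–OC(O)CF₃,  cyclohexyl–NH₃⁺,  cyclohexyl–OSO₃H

cyclohexyl–N₂⁺ > cyclohexyl–OTf > cyclohexyl–OClO₃ > cyclohexyl–OSO₃H > cyclohexyl–OC(O)CF₃ > cyclohexyl–NH₃⁺

Identical carbon frameworks mean the comparison reduces to leaving-group quality.
The more stable X⁻ (or X) is on its own — i.e. the weaker a base it is — the better a leaving group it makes.
cyclohexyl–N₂⁺ loses N₂: no meaningful conjugate acid; N₂ departs as an exceptionally stable neutral molecule
cyclohexyl–OTf loses OTf⁻: pKₐ(CF₃SO₃H (triflic acid)) ≈ -14
cyclohexyl–OClO₃ loses ClO₄⁻: pKₐ(HClO₄) ≈ -10
cyclohexyl–OSO₃H loses HSO₄⁻: pKₐ(H₂SO₄) ≈ -3
cyclohexyl–OC(O)CF₃ loses CF₃COO⁻: pKₐ(CF₃COOH) ≈ 0.2
cyclohexyl–NH₃⁺ loses NH₃: pKₐ(NH₄⁺) ≈ 9.2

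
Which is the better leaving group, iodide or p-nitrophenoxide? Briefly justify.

iodide is the better leaving group.
pKₐ(HI) ≈ -10 versus pKₐ(p-nitrophenol) ≈ 7.2: iodide is the much weaker base.
Large, highly polarisable; very weak base.

iodide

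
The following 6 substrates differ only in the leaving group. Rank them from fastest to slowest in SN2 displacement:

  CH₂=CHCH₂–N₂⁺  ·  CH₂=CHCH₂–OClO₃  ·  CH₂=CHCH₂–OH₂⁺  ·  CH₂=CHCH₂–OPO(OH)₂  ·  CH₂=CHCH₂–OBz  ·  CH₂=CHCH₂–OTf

CH₂=CHCH₂–N₂⁺ > CH₂=CHCH₂–OTf > CH₂=CHCH₂–OClO₃ > CH₂=CHCH₂–OH₂⁺ > CH₂=CHCH₂–OPO(OH)₂ > CH₂=CHCH₂–OBz

The skeletons are identical, so relative rate is governed entirely by leaving-group ability.
A good leaving group is a weak base: the lower the pKₐ of its conjugate acid, the more readily it departs.
CH₂=CHCH₂–N₂⁺ loses N₂: no meaningful conjugate acid; N₂ departs as an exceptionally stable neutral molecule
CH₂=CHCH₂–OTf loses OTf⁻: pKₐ(CF₃SO₃H (triflic acid)) ≈ -14
CH₂=CHCH₂–OClO₃ loses ClO₄⁻: pKₐ(HClO₄) ≈ -10
CH₂=CHCH₂–OH₂⁺ loses H₂O: pKₐ(H₃O⁺) ≈ -1.7
CH₂=CHCH₂–OPO(OH)₂ loses H₂PO₄⁻: pKₐ(H₃PO₄) ≈ 2.1
CH₂=CHCH₂–OBz loses PhCOO⁻: pKₐ(C₆H₅COOH) ≈ 4.2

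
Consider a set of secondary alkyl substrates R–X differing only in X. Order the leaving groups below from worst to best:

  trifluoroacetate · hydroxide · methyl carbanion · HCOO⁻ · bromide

methyl carbanion < hydroxide < HCOO⁻ < trifluoroacetate < bromide

The more stable X⁻ (or X) is on its own — i.e. the weaker a base it is — the better a leaving group it makes.
bromide: pKₐ(HBr) ≈ -9
trifluoroacetate: pKₐ(CF₃COOH) ≈ 0.2
HCOO⁻: pKₐ(HCOOH) ≈ 3.8
hydroxide: pKₐ(H₂O) ≈ 15.7
methyl carbanion: pKₐ(CH₄) ≈ 48
Reversing gives the worst-to-best order requested.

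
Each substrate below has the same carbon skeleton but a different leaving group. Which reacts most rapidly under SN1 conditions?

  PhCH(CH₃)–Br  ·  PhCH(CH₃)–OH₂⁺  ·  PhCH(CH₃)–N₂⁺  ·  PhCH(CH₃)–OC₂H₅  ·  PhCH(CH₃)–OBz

With the same alkyl group throughout, only the leaving group differentiates the rates.
Leaving-group ability tracks the stability of the departed species; conjugate-acid pKₐ is the usual yardstick (lower pKₐ → better LG).
PhCH(CH₃)–N₂⁺ loses N₂: no meaningful conjugate acid; N₂ departs as an exceptionally stable neutral molecule
PhCH(CH₃)–Br loses Br⁻: pKₐ(HBr) ≈ -9
PhCH(CH₃)–OH₂⁺ loses H₂O: pKₐ(H₃O⁺) ≈ -1.7
PhCH(CH₃)–OBz loses PhCOO⁻: pKₐ(C₆H₅COOH) ≈ 4.2
PhCH(CH₃)–OC₂H₅ loses CH₃CH₂O⁻: pKₐ(CH₃CH₂OH) ≈ 16

PhCH(CH₃)–N₂⁺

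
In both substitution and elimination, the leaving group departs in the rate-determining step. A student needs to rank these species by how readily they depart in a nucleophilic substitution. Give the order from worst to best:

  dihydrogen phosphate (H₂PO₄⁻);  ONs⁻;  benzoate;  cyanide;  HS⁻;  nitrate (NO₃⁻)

cyanide < HS⁻ < benzoate < dihydrogen phosphate (H₂PO₄⁻) < nitrate (NO₃⁻) < ONs⁻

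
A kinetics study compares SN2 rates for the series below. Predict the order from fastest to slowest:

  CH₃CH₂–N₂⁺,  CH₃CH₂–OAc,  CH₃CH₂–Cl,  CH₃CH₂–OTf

CH₃CH₂–N₂⁺ > CH₃CH₂–OTf > CH₃CH₂–Cl > CH₃CH₂–OAc

Same R in every case — rank the leaving groups.
A good leaving group is a weak base: the lower the pKₐ of its conjugate acid, the more readily it departs.
CH₃CH₂–N₂⁺ loses N₂: no meaningful conjugate acid; N₂ departs as an exceptionally stable neutral molecule
CH₃CH₂–OTf loses OTf⁻: pKₐ(CF₃SO₃H (triflic acid)) ≈ -14
CH₃CH₂–Cl loses Cl⁻: pKₐ(HCl) ≈ -7
CH₃CH₂–OAc loses AcO⁻: pKₐ(CH₃COOH) ≈ 4.8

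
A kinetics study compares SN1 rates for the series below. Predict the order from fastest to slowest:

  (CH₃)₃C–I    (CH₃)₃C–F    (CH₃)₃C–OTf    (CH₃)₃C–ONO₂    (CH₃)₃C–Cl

(CH₃)₃C–OTf > (CH₃)₃C–I > (CH₃)₃C–Cl > (CH₃)₃C–ONO₂ > (CH₃)₃C–F

Same R in every case — rank the leaving groups.
Rank by basicity of the departing species: weakest base leaves most easily.
(CH₃)₃C–OTf loses OTf⁻: pKₐ(CF₃SO₃H (triflic acid)) ≈ -14
(CH₃)₃C–I loses I⁻: pKₐ(HI) ≈ -10
(CH₃)₃C–Cl loses Cl⁻: pKₐ(HCl) ≈ -7
(CH₃)₃C–ONO₂ loses NO₃⁻: pKₐ(HNO₃) ≈ -1.3
(CH₃)₃C–F loses F⁻: pKₐ(HF) ≈ 3.2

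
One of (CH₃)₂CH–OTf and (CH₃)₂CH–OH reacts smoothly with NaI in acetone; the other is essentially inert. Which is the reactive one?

From (CH₃)₂CH–OH the departing group would be OH⁻ (pKₐ(H₂O) ≈ 15.7). Strong base; essentially never leaves without prior activation.
From (CH₃)₂CH–OTf the leaving group is OTf⁻ (pKₐ(CF₃SO₃H (triflic acid)) ≈ -14). Charge spread over three oxygens and a CF₃ group; the premier leaving group in synthesis.
(In practice (CH₃)₂CH–OTf is made from (CH₃)₂CH–OH by treatment with Tf₂O / 2,6-lutidine, converting the hydroxyl into a triflate.)

(CH₃)₂CH–OTf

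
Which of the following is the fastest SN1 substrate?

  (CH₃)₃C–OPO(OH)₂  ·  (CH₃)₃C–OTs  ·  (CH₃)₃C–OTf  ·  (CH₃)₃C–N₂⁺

The skeletons are identical, so relative rate is governed entirely by leaving-group ability.
Leaving-group ability tracks the stability of the departed species; conjugate-acid pKₐ is the usual yardstick (lower pKₐ → better LG).
(CH₃)₃C–N₂⁺ loses N₂: no meaningful conjugate acid; N₂ departs as an exceptionally stable neutral molecule
(CH₃)₃C–OTf loses OTf⁻: pKₐ(CF₃SO₃H (triflic acid)) ≈ -14
(CH₃)₃C–OTs loses OTs⁻: pKₐ(p-CH₃C₆H₄SO₃H (TsOH)) ≈ -2.8
(CH₃)₃C–OPO(OH)₂ loses H₂PO₄⁻: pKₐ(H₃PO₄) ≈ 2.1

(CH₃)₃C–N₂⁺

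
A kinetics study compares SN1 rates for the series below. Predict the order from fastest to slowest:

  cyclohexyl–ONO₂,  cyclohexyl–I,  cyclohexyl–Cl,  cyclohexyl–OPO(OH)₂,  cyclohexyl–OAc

The skeletons are identical, so relative rate is governed entirely by leaving-group ability.
Rank by basicity of the departing species: weakest base leaves most easily.
cyclohexyl–I loses I⁻: pKₐ(HI) ≈ -10
cyclohexyl–Cl loses Cl⁻: pKₐ(HCl) ≈ -7
cyclohexyl–ONO₂ loses NO₃⁻: pKₐ(HNO₃) ≈ -1.3
cyclohexyl–OPO(OH)₂ loses H₂PO₄⁻: pKₐ(H₃PO₄) ≈ 2.1
cyclohexyl–OAc loses AcO⁻: pKₐ(CH₃COOH) ≈ 4.8

cyclohexyl–I > cyclohexyl–Cl > cyclohexyl–ONO₂ > cyclohexyl–OPO(OH)₂ > cyclohexyl–OAc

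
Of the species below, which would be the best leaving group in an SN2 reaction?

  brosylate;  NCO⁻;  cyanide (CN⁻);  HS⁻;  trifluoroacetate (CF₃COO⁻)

A good leaving group is a weak base: the lower the pKₐ of its conjugate acid, the more readily it departs.
brosylate: pKₐ(p-BrC₆H₄SO₃H) ≈ -2.8
trifluoroacetate (CF₃COO⁻): pKₐ(CF₃COOH) ≈ 0.2
NCO⁻: pKₐ(HOCN) ≈ 3.5
HS⁻: pKₐ(H₂S) ≈ 7
cyanide (CN⁻): pKₐ(HCN) ≈ 9.2

brosylate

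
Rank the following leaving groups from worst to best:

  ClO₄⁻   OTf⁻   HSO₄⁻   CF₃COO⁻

CF₃COO⁻ < HSO₄⁻ < ClO₄⁻ < OTf⁻

A good leaving group is a weak base: the lower the pKₐ of its conjugate acid, the more readily it departs.
OTf⁻: pKₐ(CF₃SO₃H (triflic acid)) ≈ -14 — charge spread over three oxygens and a CF₃ group; the premier leaving group in synthesis
ClO₄⁻: pKₐ(HClO₄) ≈ -10
HSO₄⁻: pKₐ(H₂SO₄) ≈ -3
CF₃COO⁻: pKₐ(CF₃COOH) ≈ 0.2 — strongly electron-withdrawing CF₃ stabilises the carboxylate
The question asks for worst first, so the sequence is read in increasing leaving-group ability.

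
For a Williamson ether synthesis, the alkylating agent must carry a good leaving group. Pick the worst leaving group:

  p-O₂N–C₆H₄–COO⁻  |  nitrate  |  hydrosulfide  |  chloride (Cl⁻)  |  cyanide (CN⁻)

cyanide (CN⁻)

A good leaving group is a weak base: the lower the pKₐ of its conjugate acid, the more readily it departs.
chloride (Cl⁻): pKₐ(HCl) ≈ -7
nitrate: pKₐ(HNO₃) ≈ -1.3
p-O₂N–C₆H₄–COO⁻: pKₐ(p-nitrobenzoic acid) ≈ 3.4
hydrosulfide: pKₐ(H₂S) ≈ 7
cyanide (CN⁻): pKₐ(HCN) ≈ 9.2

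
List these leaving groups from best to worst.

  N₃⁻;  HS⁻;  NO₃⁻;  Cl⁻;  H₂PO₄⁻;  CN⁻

Cl⁻ > NO₃⁻ > H₂PO₄⁻ > N₃⁻ > HS⁻ > CN⁻

Cl⁻: pKₐ(HCl) ≈ -7
NO₃⁻: pKₐ(HNO₃) ≈ -1.3
H₂PO₄⁻: pKₐ(H₃PO₄) ≈ 2.1
N₃⁻: pKₐ(HN₃) ≈ 4.7
HS⁻: pKₐ(H₂S) ≈ 7
CN⁻: pKₐ(HCN) ≈ 9.2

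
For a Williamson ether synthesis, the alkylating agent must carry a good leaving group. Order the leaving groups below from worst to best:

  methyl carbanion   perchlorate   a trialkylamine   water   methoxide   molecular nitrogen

methyl carbanion < methoxide < a trialkylamine < water < perchlorate < molecular nitrogen

Leaving-group ability tracks the stability of the departed species; conjugate-acid pKₐ is the usual yardstick (lower pKₐ → better LG).
molecular nitrogen: no meaningful conjugate acid; N₂ departs as an exceptionally stable neutral molecule
perchlorate: pKₐ(HClO₄) ≈ -10 — extremely weak base; rarely used for safety reasons
water: pKₐ(H₃O⁺) ≈ -1.7
a trialkylamine: pKₐ(R'₃NH⁺) ≈ 10.7
methoxide: pKₐ(CH₃OH) ≈ 15.5 — strong base; alkoxides do not leave unassisted
methyl carbanion: pKₐ(CH₄) ≈ 48 — unstabilised carbanion; the worst conceivable leaving group
The question asks for worst first, so the sequence is read in increasing leaving-group ability.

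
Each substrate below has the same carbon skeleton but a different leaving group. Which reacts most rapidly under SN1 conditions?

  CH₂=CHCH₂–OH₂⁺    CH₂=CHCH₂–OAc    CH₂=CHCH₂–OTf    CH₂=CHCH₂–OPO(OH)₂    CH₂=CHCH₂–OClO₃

With the same alkyl group throughout, only the leaving group differentiates the rates.
Leaving-group ability tracks the stability of the departed species; conjugate-acid pKₐ is the usual yardstick (lower pKₐ → better LG).
CH₂=CHCH₂–OTf loses OTf⁻: pKₐ(CF₃SO₃H (triflic acid)) ≈ -14
CH₂=CHCH₂–OClO₃ loses ClO₄⁻: pKₐ(HClO₄) ≈ -10
CH₂=CHCH₂–OH₂⁺ loses H₂O: pKₐ(H₃O⁺) ≈ -1.7
CH₂=CHCH₂–OPO(OH)₂ loses H₂PO₄⁻: pKₐ(H₃PO₄) ≈ 2.1
CH₂=CHCH₂–OAc loses AcO⁻: pKₐ(CH₃COOH) ≈ 4.8

CH₂=CHCH₂–OTf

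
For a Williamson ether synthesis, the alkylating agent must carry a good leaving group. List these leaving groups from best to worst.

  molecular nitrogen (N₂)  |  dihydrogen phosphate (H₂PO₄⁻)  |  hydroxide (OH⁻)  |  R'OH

molecular nitrogen (N₂): no meaningful conjugate acid; N₂ departs as an exceptionally stable neutral molecule
R'OH: pKₐ(R'OH₂⁺) ≈ -2.4
dihydrogen phosphate (H₂PO₄⁻): pKₐ(H₃PO₄) ≈ 2.1 — moderate base; biological leaving group after further activation
hydroxide (OH⁻): pKₐ(H₂O) ≈ 15.7 — strong base; essentially never leaves without prior activation

molecular nitrogen (N₂) > R'OH > dihydrogen phosphate (H₂PO₄⁻) > hydroxide (OH⁻)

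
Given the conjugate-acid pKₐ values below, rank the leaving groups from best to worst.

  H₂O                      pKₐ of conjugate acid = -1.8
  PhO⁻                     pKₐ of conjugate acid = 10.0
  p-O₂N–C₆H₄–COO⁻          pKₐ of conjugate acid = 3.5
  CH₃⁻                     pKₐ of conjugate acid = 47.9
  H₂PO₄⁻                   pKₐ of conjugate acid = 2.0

Lower conjugate-acid pKₐ ⇒ weaker base ⇒ better leaving group.
Sorting by the given values: H₂O (-1.8), H₂PO₄⁻ (2.0), p-O₂N–C₆H₄–COO⁻ (3.5), PhO⁻ (10.0), CH₃⁻ (47.9).

H₂O > H₂PO₄⁻ > p-O₂N–C₆H₄–COO⁻ > PhO⁻ > CH₃⁻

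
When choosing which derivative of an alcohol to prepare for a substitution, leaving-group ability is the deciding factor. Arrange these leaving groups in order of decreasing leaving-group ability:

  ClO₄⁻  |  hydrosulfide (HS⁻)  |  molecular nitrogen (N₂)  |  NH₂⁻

molecular nitrogen (N₂) > ClO₄⁻ > hydrosulfide (HS⁻) > NH₂⁻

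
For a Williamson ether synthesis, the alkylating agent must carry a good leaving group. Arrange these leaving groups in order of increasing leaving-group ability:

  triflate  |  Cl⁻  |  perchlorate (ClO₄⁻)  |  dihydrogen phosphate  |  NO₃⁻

The more stable X⁻ (or X) is on its own — i.e. the weaker a base it is — the better a leaving group it makes.
triflate: pKₐ(CF₃SO₃H (triflic acid)) ≈ -14
perchlorate (ClO₄⁻): pKₐ(HClO₄) ≈ -10
Cl⁻: pKₐ(HCl) ≈ -7
NO₃⁻: pKₐ(HNO₃) ≈ -1.3
dihydrogen phosphate: pKₐ(H₃PO₄) ≈ 2.1
Listed from poorest to best leaving group as asked.

dihydrogen phosphate < NO₃⁻ < Cl⁻ < perchlorate (ClO₄⁻) < triflate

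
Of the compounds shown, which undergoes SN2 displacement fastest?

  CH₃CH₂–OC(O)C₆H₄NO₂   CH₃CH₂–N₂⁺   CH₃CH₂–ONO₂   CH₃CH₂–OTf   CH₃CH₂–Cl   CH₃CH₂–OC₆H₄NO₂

CH₃CH₂–N₂⁺

Identical carbon frameworks mean the comparison reduces to leaving-group quality.
The more stable X⁻ (or X) is on its own — i.e. the weaker a base it is — the better a leaving group it makes.
CH₃CH₂–N₂⁺ loses N₂: no meaningful conjugate acid; N₂ departs as an exceptionally stable neutral molecule
CH₃CH₂–OTf loses OTf⁻: pKₐ(CF₃SO₃H (triflic acid)) ≈ -14
CH₃CH₂–Cl loses Cl⁻: pKₐ(HCl) ≈ -7
CH₃CH₂–ONO₂ loses NO₃⁻: pKₐ(HNO₃) ≈ -1.3
CH₃CH₂–OC(O)C₆H₄NO₂ loses p-O₂N–C₆H₄–COO⁻: pKₐ(p-nitrobenzoic acid) ≈ 3.4
CH₃CH₂–OC₆H₄NO₂ loses p-O₂N–C₆H₄–O⁻: pKₐ(p-nitrophenol) ≈ 7.2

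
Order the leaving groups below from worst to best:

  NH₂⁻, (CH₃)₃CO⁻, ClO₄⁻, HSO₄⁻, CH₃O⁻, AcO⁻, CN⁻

NH₂⁻ < (CH₃)₃CO⁻ < CH₃O⁻ < CN⁻ < AcO⁻ < HSO₄⁻ < ClO₄⁻

ClO₄⁻: pKₐ(HClO₄) ≈ -10 — extremely weak base; rarely used for safety reasons
HSO₄⁻: pKₐ(H₂SO₄) ≈ -3 — conjugate base of a strong mineral acid
AcO⁻: pKₐ(CH₃COOH) ≈ 4.8
CN⁻: pKₐ(HCN) ≈ 9.2 — sp carbon stabilises the charge somewhat, but still a poor LG
CH₃O⁻: pKₐ(CH₃OH) ≈ 15.5 — strong base; alkoxides do not leave unassisted
(CH₃)₃CO⁻: pKₐ(t-BuOH) ≈ 18
NH₂⁻: pKₐ(NH₃) ≈ 38
Reversing gives the worst-to-best order requested.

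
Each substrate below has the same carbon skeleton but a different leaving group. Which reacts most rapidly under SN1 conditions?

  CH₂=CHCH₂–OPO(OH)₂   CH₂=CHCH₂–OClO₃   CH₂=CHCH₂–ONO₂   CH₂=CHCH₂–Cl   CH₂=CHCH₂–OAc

Same R in every case — rank the leaving groups.
A good leaving group is a weak base: the lower the pKₐ of its conjugate acid, the more readily it departs.
CH₂=CHCH₂–OClO₃ loses ClO₄⁻: pKₐ(HClO₄) ≈ -10
CH₂=CHCH₂–Cl loses Cl⁻: pKₐ(HCl) ≈ -7
CH₂=CHCH₂–ONO₂ loses NO₃⁻: pKₐ(HNO₃) ≈ -1.3
CH₂=CHCH₂–OPO(OH)₂ loses H₂PO₄⁻: pKₐ(H₃PO₄) ≈ 2.1
CH₂=CHCH₂–OAc loses AcO⁻: pKₐ(CH₃COOH) ≈ 4.8

CH₂=CHCH₂–OClO₃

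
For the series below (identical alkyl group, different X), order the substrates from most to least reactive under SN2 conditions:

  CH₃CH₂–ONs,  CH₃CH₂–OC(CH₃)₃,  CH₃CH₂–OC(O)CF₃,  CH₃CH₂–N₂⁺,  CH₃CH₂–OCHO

CH₃CH₂–N₂⁺ > CH₃CH₂–ONs > CH₃CH₂–OC(O)CF₃ > CH₃CH₂–OCHO > CH₃CH₂–OC(CH₃)₃

With the same alkyl group throughout, only the leaving group differentiates the rates.
The more stable X⁻ (or X) is on its own — i.e. the weaker a base it is — the better a leaving group it makes.
CH₃CH₂–N₂⁺ loses N₂: no meaningful conjugate acid; N₂ departs as an exceptionally stable neutral molecule
CH₃CH₂–ONs loses ONs⁻: pKₐ(p-O₂NC₆H₄SO₃H) ≈ -3.5
CH₃CH₂–OC(O)CF₃ loses CF₃COO⁻: pKₐ(CF₃COOH) ≈ 0.2
CH₃CH₂–OCHO loses HCOO⁻: pKₐ(HCOOH) ≈ 3.8
CH₃CH₂–OC(CH₃)₃ loses (CH₃)₃CO⁻: pKₐ(t-BuOH) ≈ 18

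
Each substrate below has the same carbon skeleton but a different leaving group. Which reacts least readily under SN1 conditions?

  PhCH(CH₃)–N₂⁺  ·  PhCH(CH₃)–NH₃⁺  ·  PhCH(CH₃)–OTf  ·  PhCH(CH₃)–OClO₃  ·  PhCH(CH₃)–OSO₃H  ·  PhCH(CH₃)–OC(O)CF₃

With the same alkyl group throughout, only the leaving group differentiates the rates.
The more stable X⁻ (or X) is on its own — i.e. the weaker a base it is — the better a leaving group it makes.
PhCH(CH₃)–N₂⁺ loses N₂: no meaningful conjugate acid; N₂ departs as an exceptionally stable neutral molecule
PhCH(CH₃)–OTf loses OTf⁻: pKₐ(CF₃SO₃H (triflic acid)) ≈ -14
PhCH(CH₃)–OClO₃ loses ClO₄⁻: pKₐ(HClO₄) ≈ -10
PhCH(CH₃)–OSO₃H loses HSO₄⁻: pKₐ(H₂SO₄) ≈ -3
PhCH(CH₃)–OC(O)CF₃ loses CF₃COO⁻: pKₐ(CF₃COOH) ≈ 0.2
PhCH(CH₃)–NH₃⁺ loses NH₃: pKₐ(NH₄⁺) ≈ 9.2

PhCH(CH₃)–NH₃⁺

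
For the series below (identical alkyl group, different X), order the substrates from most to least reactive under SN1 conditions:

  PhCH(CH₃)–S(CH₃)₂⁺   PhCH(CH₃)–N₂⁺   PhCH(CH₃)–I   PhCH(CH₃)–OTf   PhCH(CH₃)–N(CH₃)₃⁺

Identical carbon frameworks mean the comparison reduces to leaving-group quality.
The more stable X⁻ (or X) is on its own — i.e. the weaker a base it is — the better a leaving group it makes.
PhCH(CH₃)–N₂⁺ loses N₂: no meaningful conjugate acid; N₂ departs as an exceptionally stable neutral molecule
PhCH(CH₃)–OTf loses OTf⁻: pKₐ(CF₃SO₃H (triflic acid)) ≈ -14
PhCH(CH₃)–I loses I⁻: pKₐ(HI) ≈ -10
PhCH(CH₃)–S(CH₃)₂⁺ loses SR'₂: pKₐ(R'₂SH⁺) ≈ -7
PhCH(CH₃)–N(CH₃)₃⁺ loses NR'₃: pKₐ(R'₃NH⁺) ≈ 10.7

PhCH(CH₃)–N₂⁺ > PhCH(CH₃)–OTf > PhCH(CH₃)–I > PhCH(CH₃)–S(CH₃)₂⁺ > PhCH(CH₃)–N(CH₃)₃⁺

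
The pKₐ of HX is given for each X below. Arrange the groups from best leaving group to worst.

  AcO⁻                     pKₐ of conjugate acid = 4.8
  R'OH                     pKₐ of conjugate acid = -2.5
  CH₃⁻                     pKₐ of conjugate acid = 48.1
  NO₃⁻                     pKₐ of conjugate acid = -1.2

Lower conjugate-acid pKₐ ⇒ weaker base ⇒ better leaving group.
Sorting by the given values: R'OH (-2.5), NO₃⁻ (-1.2), AcO⁻ (4.8), CH₃⁻ (48.1).

R'OH > NO₃⁻ > AcO⁻ > CH₃⁻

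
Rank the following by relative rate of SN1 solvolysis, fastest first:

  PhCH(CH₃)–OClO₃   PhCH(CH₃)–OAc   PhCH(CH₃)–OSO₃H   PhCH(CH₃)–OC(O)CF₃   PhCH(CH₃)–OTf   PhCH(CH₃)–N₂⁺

PhCH(CH₃)–N₂⁺ > PhCH(CH₃)–OTf > PhCH(CH₃)–OClO₃ > PhCH(CH₃)–OSO₃H > PhCH(CH₃)–OC(O)CF₃ > PhCH(CH₃)–OAc

Identical carbon frameworks mean the comparison reduces to leaving-group quality.
Leaving-group ability tracks the stability of the departed species; conjugate-acid pKₐ is the usual yardstick (lower pKₐ → better LG).
PhCH(CH₃)–N₂⁺ loses N₂: no meaningful conjugate acid; N₂ departs as an exceptionally stable neutral molecule
PhCH(CH₃)–OTf loses OTf⁻: pKₐ(CF₃SO₃H (triflic acid)) ≈ -14
PhCH(CH₃)–OClO₃ loses ClO₄⁻: pKₐ(HClO₄) ≈ -10
PhCH(CH₃)–OSO₃H loses HSO₄⁻: pKₐ(H₂SO₄) ≈ -3
PhCH(CH₃)–OC(O)CF₃ loses CF₃COO⁻: pKₐ(CF₃COOH) ≈ 0.2
PhCH(CH₃)–OAc loses AcO⁻: pKₐ(CH₃COOH) ≈ 4.8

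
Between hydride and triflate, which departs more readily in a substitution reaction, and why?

triflate is the better leaving group.
pKₐ(CF₃SO₃H (triflic acid)) ≈ -14 versus pKₐ(H₂) ≈ 36: triflate is the much weaker base.
Charge spread over three oxygens and a CF₃ group; the premier leaving group in synthesis.

triflate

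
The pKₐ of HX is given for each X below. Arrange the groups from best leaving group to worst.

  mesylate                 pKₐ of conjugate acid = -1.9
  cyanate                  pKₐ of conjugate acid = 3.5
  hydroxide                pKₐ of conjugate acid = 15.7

Lower conjugate-acid pKₐ ⇒ weaker base ⇒ better leaving group.
Sorting by the given values: mesylate (-1.9), cyanate (3.5), hydroxide (15.7).

mesylate > cyanate > hydroxide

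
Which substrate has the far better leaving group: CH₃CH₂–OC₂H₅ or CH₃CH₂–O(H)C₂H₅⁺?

CH₃CH₂–O(H)C₂H₅⁺

From CH₃CH₂–OC₂H₅ the departing group would be CH₃CH₂O⁻ (pKₐ(CH₃CH₂OH) ≈ 16). Strong base; alkoxides do not leave unassisted.
From CH₃CH₂–O(H)C₂H₅⁺ the leaving group is R'OH (pKₐ(R'OH₂⁺) ≈ -2.4). Neutral; leaves from a protonated ether (an oxonium ion, R–O(H)R'⁺).
(In practice CH₃CH₂–O(H)C₂H₅⁺ is made from CH₃CH₂–OC₂H₅ by protonation with concentrated HBr, allowing neutral ethanol, rather than ethoxide, to depart.)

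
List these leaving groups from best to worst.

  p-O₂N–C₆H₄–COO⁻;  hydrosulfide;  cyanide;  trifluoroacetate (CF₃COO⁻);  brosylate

brosylate > trifluoroacetate (CF₃COO⁻) > p-O₂N–C₆H₄–COO⁻ > hydrosulfide > cyanide

brosylate: pKₐ(p-BrC₆H₄SO₃H) ≈ -2.8
trifluoroacetate (CF₃COO⁻): pKₐ(CF₃COOH) ≈ 0.2 — strongly electron-withdrawing CF₃ stabilises the carboxylate
p-O₂N–C₆H₄–COO⁻: pKₐ(p-nitrobenzoic acid) ≈ 3.4 — electron-withdrawing nitro group stabilises the carboxylate
hydrosulfide: pKₐ(H₂S) ≈ 7
cyanide: pKₐ(HCN) ≈ 9.2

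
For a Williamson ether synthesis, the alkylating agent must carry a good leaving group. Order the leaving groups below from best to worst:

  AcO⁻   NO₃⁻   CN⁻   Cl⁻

Cl⁻: pKₐ(HCl) ≈ -7
NO₃⁻: pKₐ(HNO₃) ≈ -1.3
AcO⁻: pKₐ(CH₃COOH) ≈ 4.8
CN⁻: pKₐ(HCN) ≈ 9.2

Cl⁻ > NO₃⁻ > AcO⁻ > CN⁻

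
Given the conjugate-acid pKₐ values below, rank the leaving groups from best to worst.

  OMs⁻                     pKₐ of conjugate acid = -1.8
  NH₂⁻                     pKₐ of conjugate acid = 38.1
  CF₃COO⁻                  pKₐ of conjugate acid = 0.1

Lower conjugate-acid pKₐ ⇒ weaker base ⇒ better leaving group.
Sorting by the given values: OMs⁻ (-1.8), CF₃COO⁻ (0.1), NH₂⁻ (38.1).

OMs⁻ > CF₃COO⁻ > NH₂⁻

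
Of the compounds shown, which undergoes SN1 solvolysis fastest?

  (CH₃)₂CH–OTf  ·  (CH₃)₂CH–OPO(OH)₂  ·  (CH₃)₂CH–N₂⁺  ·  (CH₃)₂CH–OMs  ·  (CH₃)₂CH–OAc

Same R in every case — rank the leaving groups.
The more stable X⁻ (or X) is on its own — i.e. the weaker a base it is — the better a leaving group it makes.
(CH₃)₂CH–N₂⁺ loses N₂: no meaningful conjugate acid; N₂ departs as an exceptionally stable neutral molecule
(CH₃)₂CH–OTf loses OTf⁻: pKₐ(CF₃SO₃H (triflic acid)) ≈ -14
(CH₃)₂CH–OMs loses OMs⁻: pKₐ(CH₃SO₃H (MsOH)) ≈ -1.9
(CH₃)₂CH–OPO(OH)₂ loses H₂PO₄⁻: pKₐ(H₃PO₄) ≈ 2.1
(CH₃)₂CH–OAc loses AcO⁻: pKₐ(CH₃COOH) ≈ 4.8

(CH₃)₂CH–N₂⁺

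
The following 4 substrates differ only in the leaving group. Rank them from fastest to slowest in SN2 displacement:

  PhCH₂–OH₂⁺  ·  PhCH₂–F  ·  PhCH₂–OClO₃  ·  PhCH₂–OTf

Identical carbon frameworks mean the comparison reduces to leaving-group quality.
A good leaving group is a weak base: the lower the pKₐ of its conjugate acid, the more readily it departs.
PhCH₂–OTf loses OTf⁻: pKₐ(CF₃SO₃H (triflic acid)) ≈ -14
PhCH₂–OClO₃ loses ClO₄⁻: pKₐ(HClO₄) ≈ -10
PhCH₂–OH₂⁺ loses H₂O: pKₐ(H₃O⁺) ≈ -1.7
PhCH₂–F loses F⁻: pKₐ(HF) ≈ 3.2

PhCH₂–OTf > PhCH₂–OClO₃ > PhCH₂–OH₂⁺ > PhCH₂–F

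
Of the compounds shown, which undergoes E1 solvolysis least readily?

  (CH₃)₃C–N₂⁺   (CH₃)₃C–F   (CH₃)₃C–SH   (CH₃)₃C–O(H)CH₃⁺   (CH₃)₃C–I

(CH₃)₃C–SH

The skeletons are identical, so relative rate is governed entirely by leaving-group ability.
Leaving-group ability tracks the stability of the departed species; conjugate-acid pKₐ is the usual yardstick (lower pKₐ → better LG).
(CH₃)₃C–N₂⁺ loses N₂: no meaningful conjugate acid; N₂ departs as an exceptionally stable neutral molecule
(CH₃)₃C–I loses I⁻: pKₐ(HI) ≈ -10
(CH₃)₃C–O(H)CH₃⁺ loses R'OH: pKₐ(R'OH₂⁺) ≈ -2.4
(CH₃)₃C–F loses F⁻: pKₐ(HF) ≈ 3.2
(CH₃)₃C–SH loses HS⁻: pKₐ(H₂S) ≈ 7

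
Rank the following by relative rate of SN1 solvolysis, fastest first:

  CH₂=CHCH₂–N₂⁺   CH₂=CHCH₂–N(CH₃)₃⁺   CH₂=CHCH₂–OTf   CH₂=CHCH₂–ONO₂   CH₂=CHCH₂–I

Identical carbon frameworks mean the comparison reduces to leaving-group quality.
Leaving-group ability tracks the stability of the departed species; conjugate-acid pKₐ is the usual yardstick (lower pKₐ → better LG).
CH₂=CHCH₂–N₂⁺ loses N₂: no meaningful conjugate acid; N₂ departs as an exceptionally stable neutral molecule
CH₂=CHCH₂–OTf loses OTf⁻: pKₐ(CF₃SO₃H (triflic acid)) ≈ -14
CH₂=CHCH₂–I loses I⁻: pKₐ(HI) ≈ -10
CH₂=CHCH₂–ONO₂ loses NO₃⁻: pKₐ(HNO₃) ≈ -1.3
CH₂=CHCH₂–N(CH₃)₃⁺ loses NR'₃: pKₐ(R'₃NH⁺) ≈ 10.7

CH₂=CHCH₂–N₂⁺ > CH₂=CHCH₂–OTf > CH₂=CHCH₂–I > CH₂=CHCH₂–ONO₂ > CH₂=CHCH₂–N(CH₃)₃⁺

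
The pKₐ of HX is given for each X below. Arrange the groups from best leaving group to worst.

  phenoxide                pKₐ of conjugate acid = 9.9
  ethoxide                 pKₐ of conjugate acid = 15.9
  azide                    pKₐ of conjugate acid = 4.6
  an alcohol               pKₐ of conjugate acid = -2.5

Lower conjugate-acid pKₐ ⇒ weaker base ⇒ better leaving group.
Sorting by the given values: an alcohol (-2.5), azide (4.6), phenoxide (9.9), ethoxide (15.9).

an alcohol > azide > phenoxide > ethoxide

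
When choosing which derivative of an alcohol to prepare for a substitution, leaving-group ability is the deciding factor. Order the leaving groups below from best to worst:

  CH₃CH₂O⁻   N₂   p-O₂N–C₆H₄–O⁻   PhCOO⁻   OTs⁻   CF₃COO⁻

N₂ > OTs⁻ > CF₃COO⁻ > PhCOO⁻ > p-O₂N–C₆H₄–O⁻ > CH₃CH₂O⁻

Leaving-group ability tracks the stability of the departed species; conjugate-acid pKₐ is the usual yardstick (lower pKₐ → better LG).
N₂: no meaningful conjugate acid; N₂ departs as an exceptionally stable neutral molecule
OTs⁻: pKₐ(p-CH₃C₆H₄SO₃H (TsOH)) ≈ -2.8
CF₃COO⁻: pKₐ(CF₃COOH) ≈ 0.2
PhCOO⁻: pKₐ(C₆H₅COOH) ≈ 4.2
p-O₂N–C₆H₄–O⁻: pKₐ(p-nitrophenol) ≈ 7.2
CH₃CH₂O⁻: pKₐ(CH₃CH₂OH) ≈ 16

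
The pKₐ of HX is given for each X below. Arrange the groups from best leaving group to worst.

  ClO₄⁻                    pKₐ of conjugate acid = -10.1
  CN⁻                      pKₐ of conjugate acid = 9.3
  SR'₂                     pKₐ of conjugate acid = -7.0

Lower conjugate-acid pKₐ ⇒ weaker base ⇒ better leaving group.
Sorting by the given values: ClO₄⁻ (-10.1), SR'₂ (-7.0), CN⁻ (9.3).

ClO₄⁻ > SR'₂ > CN⁻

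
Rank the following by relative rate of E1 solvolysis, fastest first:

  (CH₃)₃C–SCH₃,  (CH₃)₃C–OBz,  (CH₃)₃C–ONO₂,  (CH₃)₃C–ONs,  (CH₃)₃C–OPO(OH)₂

The skeletons are identical, so relative rate is governed entirely by leaving-group ability.
Leaving-group ability tracks the stability of the departed species; conjugate-acid pKₐ is the usual yardstick (lower pKₐ → better LG).
(CH₃)₃C–ONs loses ONs⁻: pKₐ(p-O₂NC₆H₄SO₃H) ≈ -3.5
(CH₃)₃C–ONO₂ loses NO₃⁻: pKₐ(HNO₃) ≈ -1.3
(CH₃)₃C–OPO(OH)₂ loses H₂PO₄⁻: pKₐ(H₃PO₄) ≈ 2.1
(CH₃)₃C–OBz loses PhCOO⁻: pKₐ(C₆H₅COOH) ≈ 4.2
(CH₃)₃C–SCH₃ loses RS⁻: pKₐ(RSH (a thiol)) ≈ 10.5

(CH₃)₃C–ONs > (CH₃)₃C–ONO₂ > (CH₃)₃C–OPO(OH)₂ > (CH₃)₃C–OBz > (CH₃)₃C–SCH₃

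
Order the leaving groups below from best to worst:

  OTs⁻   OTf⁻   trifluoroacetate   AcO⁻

OTf⁻ > OTs⁻ > trifluoroacetate > AcO⁻

OTf⁻: pKₐ(CF₃SO₃H (triflic acid)) ≈ -14
OTs⁻: pKₐ(p-CH₃C₆H₄SO₃H (TsOH)) ≈ -2.8
trifluoroacetate: pKₐ(CF₃COOH) ≈ 0.2 — strongly electron-withdrawing CF₃ stabilises the carboxylate
AcO⁻: pKₐ(CH₃COOH) ≈ 4.8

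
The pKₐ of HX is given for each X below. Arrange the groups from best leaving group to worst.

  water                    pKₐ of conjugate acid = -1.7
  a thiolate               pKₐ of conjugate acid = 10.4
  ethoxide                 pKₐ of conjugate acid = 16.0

Lower conjugate-acid pKₐ ⇒ weaker base ⇒ better leaving group.
Sorting by the given values: water (-1.7), a thiolate (10.4), ethoxide (16.0).

water > a thiolate > ethoxide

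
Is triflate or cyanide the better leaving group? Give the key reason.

triflate

triflate is the better leaving group.
pKₐ(CF₃SO₃H (triflic acid)) ≈ -14 versus pKₐ(HCN) ≈ 9.2: triflate is the much weaker base.
Charge spread over three oxygens and a CF₃ group; the premier leaving group in synthesis.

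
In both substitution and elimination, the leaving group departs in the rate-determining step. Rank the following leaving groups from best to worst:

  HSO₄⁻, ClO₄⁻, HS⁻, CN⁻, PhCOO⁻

ClO₄⁻ > HSO₄⁻ > PhCOO⁻ > HS⁻ > CN⁻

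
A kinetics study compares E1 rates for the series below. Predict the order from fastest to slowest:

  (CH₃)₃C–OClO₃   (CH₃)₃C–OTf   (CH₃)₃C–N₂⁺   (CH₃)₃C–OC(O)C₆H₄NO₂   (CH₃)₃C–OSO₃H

Same R in every case — rank the leaving groups.
Leaving-group ability tracks the stability of the departed species; conjugate-acid pKₐ is the usual yardstick (lower pKₐ → better LG).
(CH₃)₃C–N₂⁺ loses N₂: no meaningful conjugate acid; N₂ departs as an exceptionally stable neutral molecule
(CH₃)₃C–OTf loses OTf⁻: pKₐ(CF₃SO₃H (triflic acid)) ≈ -14
(CH₃)₃C–OClO₃ loses ClO₄⁻: pKₐ(HClO₄) ≈ -10
(CH₃)₃C–OSO₃H loses HSO₄⁻: pKₐ(H₂SO₄) ≈ -3
(CH₃)₃C–OC(O)C₆H₄NO₂ loses p-O₂N–C₆H₄–COO⁻: pKₐ(p-nitrobenzoic acid) ≈ 3.4

(CH₃)₃C–N₂⁺ > (CH₃)₃C–OTf > (CH₃)₃C–OClO₃ > (CH₃)₃C–OSO₃H > (CH₃)₃C–OC(O)C₆H₄NO₂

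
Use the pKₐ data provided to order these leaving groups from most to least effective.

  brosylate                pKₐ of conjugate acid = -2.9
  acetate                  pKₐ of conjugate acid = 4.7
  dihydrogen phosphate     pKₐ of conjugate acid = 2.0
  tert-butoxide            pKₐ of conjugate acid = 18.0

Lower conjugate-acid pKₐ ⇒ weaker base ⇒ better leaving group.
Sorting by the given values: brosylate (-2.9), dihydrogen phosphate (2.0), acetate (4.7), tert-butoxide (18.0).

brosylate > dihydrogen phosphate > acetate > tert-butoxide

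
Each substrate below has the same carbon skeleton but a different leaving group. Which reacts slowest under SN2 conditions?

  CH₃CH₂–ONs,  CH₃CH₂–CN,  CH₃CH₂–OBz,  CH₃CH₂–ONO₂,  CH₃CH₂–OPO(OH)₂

CH₃CH₂–CN

Identical carbon frameworks mean the comparison reduces to leaving-group quality.
Leaving-group ability tracks the stability of the departed species; conjugate-acid pKₐ is the usual yardstick (lower pKₐ → better LG).
CH₃CH₂–ONs loses ONs⁻: pKₐ(p-O₂NC₆H₄SO₃H) ≈ -3.5
CH₃CH₂–ONO₂ loses NO₃⁻: pKₐ(HNO₃) ≈ -1.3
CH₃CH₂–OPO(OH)₂ loses H₂PO₄⁻: pKₐ(H₃PO₄) ≈ 2.1
CH₃CH₂–OBz loses PhCOO⁻: pKₐ(C₆H₅COOH) ≈ 4.2
CH₃CH₂–CN loses CN⁻: pKₐ(HCN) ≈ 9.2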